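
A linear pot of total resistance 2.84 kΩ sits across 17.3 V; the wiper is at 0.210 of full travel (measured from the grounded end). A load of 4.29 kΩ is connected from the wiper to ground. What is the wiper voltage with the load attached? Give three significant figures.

V ≈ 3.27 V

The wiper splits the pot into (1−α)R = 2244 Ω above and αR = 596.4 Ω below.
Lower section ‖ load = 523.6 Ω.
V_wiper = 17.3 × 523.6/(2244 + 523.6) = 3.27 V.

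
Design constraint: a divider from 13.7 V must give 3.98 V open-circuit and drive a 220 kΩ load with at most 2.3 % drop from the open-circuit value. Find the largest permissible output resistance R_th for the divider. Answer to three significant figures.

R_th ≤ 5.18 kΩ

Loading drop = R_th/(R_th + R_L) ≤ 0.0230, so R_th ≤ R_L · ε/(1−ε) = 220 kΩ × 0.0230/0.9770 = 5.18 kΩ.
(Any R1, R2 with R2/(R1+R2) = 0.291 and R1‖R2 ≤ 5.18 kΩ will meet the spec.)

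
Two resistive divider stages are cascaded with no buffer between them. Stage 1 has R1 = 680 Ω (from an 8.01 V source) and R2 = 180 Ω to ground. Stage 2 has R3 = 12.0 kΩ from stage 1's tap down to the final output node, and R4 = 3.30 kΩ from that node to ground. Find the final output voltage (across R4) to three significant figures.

Stage 2 presents R3+R4 = 15300 Ω as a load on stage 1's tap.
Stage 1's lower leg becomes R2‖(R3+R4) = 177.9 Ω, so V_mid = 8.01 × 177.9/857.9 = 1.661 V.
Stage 2 is itself unloaded: V_out = V_mid × R4/(R3+R4) = 1.661 × 3300/15300 = 0.358 V.

V_out ≈ 0.358 V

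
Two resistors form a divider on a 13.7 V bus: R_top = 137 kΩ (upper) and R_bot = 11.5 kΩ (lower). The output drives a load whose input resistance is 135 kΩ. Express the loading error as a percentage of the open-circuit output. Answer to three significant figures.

7.29 %

The divider's output (Thévenin) resistance is R_top‖R_bot = 10.61 kΩ.
Fractional drop under load = R_th/(R_th + R_L) = 10.61 / (10.61 + 135) = 0.07286.
So the output falls by 7.29 %.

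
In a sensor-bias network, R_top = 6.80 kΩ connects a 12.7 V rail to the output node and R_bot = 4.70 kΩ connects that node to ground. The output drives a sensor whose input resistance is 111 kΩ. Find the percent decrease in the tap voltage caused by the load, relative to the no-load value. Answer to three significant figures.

2.44 %

The divider's output (Thévenin) resistance is R_top‖R_bot = 2.779 kΩ.
Fractional drop under load = R_th/(R_th + R_L) = 2.779 / (2.779 + 111) = 0.02443.
So the output falls by 2.44 %.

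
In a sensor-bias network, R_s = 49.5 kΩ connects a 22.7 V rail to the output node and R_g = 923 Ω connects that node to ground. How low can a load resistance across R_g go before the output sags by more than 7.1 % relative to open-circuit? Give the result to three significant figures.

R_L(min) ≈ 11.9 kΩ

Output resistance R_th = R_s‖R_g = (49500 × 923)/50420 = 906.1 Ω.
The fractional drop is R_th/(R_th + R_L); requiring this ≤ 0.0710 gives R_L ≥ R_th(1/0.0710 − 1) = 906.1 × 13.08 = 11.9 kΩ.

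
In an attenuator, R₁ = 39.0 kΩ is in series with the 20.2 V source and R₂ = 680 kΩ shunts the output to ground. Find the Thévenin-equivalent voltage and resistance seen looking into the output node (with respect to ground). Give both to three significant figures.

V_th is the open-circuit tap voltage: 20.2 × 680/(39.0 + 680) = 19.1 V.
With the supply zeroed, R₁ and R₂ appear in parallel from the tap: R_th = R₁‖R₂ = (39.0 × 680)/719.0 = 36.9 kΩ.

V_th = 19.1 V, R_th = 36.9 kΩ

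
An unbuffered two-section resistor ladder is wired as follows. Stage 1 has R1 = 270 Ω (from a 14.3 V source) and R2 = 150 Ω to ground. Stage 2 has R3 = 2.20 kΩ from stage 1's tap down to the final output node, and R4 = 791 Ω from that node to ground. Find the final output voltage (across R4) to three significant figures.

V_out ≈ 1.31 V

Stage 2 presents R3+R4 = 2991 Ω as a load on stage 1's tap.
Stage 1's lower leg becomes R2‖(R3+R4) = 142.8 Ω, so V_mid = 14.3 × 142.8/412.8 = 4.948 V.
Stage 2 is itself unloaded: V_out = V_mid × R4/(R3+R4) = 4.948 × 791/2991 = 1.31 V.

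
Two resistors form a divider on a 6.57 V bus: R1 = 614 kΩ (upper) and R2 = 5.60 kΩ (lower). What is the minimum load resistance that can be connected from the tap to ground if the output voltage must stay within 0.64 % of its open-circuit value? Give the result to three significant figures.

Output resistance R_th = R1‖R2 = (614 × 5.60)/619.6 = 5.549 kΩ.
The fractional drop is R_th/(R_th + R_L); requiring this ≤ 0.00640 gives R_L ≥ R_th(1/0.00640 − 1) = 5.549 × 155.2 = 862 kΩ.

R_L(min) ≈ 862 kΩ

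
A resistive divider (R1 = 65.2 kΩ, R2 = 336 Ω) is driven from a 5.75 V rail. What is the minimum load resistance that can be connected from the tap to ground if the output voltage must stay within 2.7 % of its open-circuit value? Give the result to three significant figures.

Output resistance R_th = R1‖R2 = (65200 × 336)/65540 = 334.3 Ω.
The fractional drop is R_th/(R_th + R_L); requiring this ≤ 0.0270 gives R_L ≥ R_th(1/0.0270 − 1) = 334.3 × 36.04 = 12.0 kΩ.

R_L(min) ≈ 12.0 kΩ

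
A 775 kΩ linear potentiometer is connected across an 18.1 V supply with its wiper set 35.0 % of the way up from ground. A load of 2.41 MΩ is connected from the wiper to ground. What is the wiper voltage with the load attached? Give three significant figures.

V ≈ 5.90 V

The wiper splits the pot into (1−α)R = 503.8 kΩ above and αR = 271.2 kΩ below.
Lower section ‖ load = 243.8 kΩ.
V_wiper = 18.1 × 243.8/(503.8 + 243.8) = 5.90 V.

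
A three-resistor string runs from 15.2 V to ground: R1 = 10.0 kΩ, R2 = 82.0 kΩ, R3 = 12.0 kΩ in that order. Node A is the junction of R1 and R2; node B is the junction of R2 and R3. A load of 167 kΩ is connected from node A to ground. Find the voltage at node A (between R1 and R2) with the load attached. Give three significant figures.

Below node A the series string R2+R3 = 94.00 kΩ sits in parallel with the 167 kΩ load: 60.15 kΩ.
V_A = 15.2 × 60.15/(10.0 + 60.15) = 13.0 V.

V ≈ 13.0 V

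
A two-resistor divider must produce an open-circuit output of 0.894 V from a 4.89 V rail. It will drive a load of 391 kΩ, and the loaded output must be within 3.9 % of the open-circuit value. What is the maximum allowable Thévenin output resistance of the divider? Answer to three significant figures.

Loading drop = R_th/(R_th + R_L) ≤ 0.0390, so R_th ≤ R_L · ε/(1−ε) = 391 kΩ × 0.0390/0.9610 = 15.9 kΩ.

R_th ≤ 15.9 kΩ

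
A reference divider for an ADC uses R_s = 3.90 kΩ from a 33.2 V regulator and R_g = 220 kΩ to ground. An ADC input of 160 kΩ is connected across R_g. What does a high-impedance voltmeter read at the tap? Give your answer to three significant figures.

The load sits in parallel with R_g: R_g‖R_L = (220 × 160) / (220 + 160) = 92.63 kΩ.
V_out = 33.2 × 92.63 / (3.90 + 92.63) = 33.2 × 92.63/96.53 = 31.9 V.

V_out ≈ 31.9 V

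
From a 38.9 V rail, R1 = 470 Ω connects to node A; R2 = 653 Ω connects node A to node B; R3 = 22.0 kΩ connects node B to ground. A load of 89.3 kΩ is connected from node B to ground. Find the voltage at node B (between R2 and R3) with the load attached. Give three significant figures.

At node B, R3 is in parallel with the load: R3‖R_L = 17650 Ω.
Below node A the resistance is R2 + (R3‖R_L) = 18300 Ω, so V_A = 38.9 × 18300/18770 = 37.93 V.
Then V_B = V_A × (R3‖R_L)/(R2 + R3‖R_L) = 37.93 × 17650/18300 = 36.6 V.

V ≈ 36.6 V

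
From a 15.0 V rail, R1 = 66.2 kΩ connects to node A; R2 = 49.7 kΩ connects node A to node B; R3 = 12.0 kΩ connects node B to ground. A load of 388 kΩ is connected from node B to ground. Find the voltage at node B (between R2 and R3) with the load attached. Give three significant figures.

At node B, R3 is in parallel with the load: R3‖R_L = 11.64 kΩ.
Below node A the resistance is R2 + (R3‖R_L) = 61.34 kΩ, so V_A = 15.0 × 61.34/127.5 = 7.214 V.
Then V_B = V_A × (R3‖R_L)/(R2 + R3‖R_L) = 7.214 × 11.64/61.34 = 1.37 V.

V ≈ 1.37 V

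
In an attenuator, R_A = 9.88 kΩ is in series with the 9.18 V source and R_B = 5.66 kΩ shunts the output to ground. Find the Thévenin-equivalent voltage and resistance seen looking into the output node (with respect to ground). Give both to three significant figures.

V_th = 3.34 V, R_th = 3.60 kΩ

V_th is the open-circuit tap voltage: 9.18 × 5.66/(9.88 + 5.66) = 3.34 V.
With the supply zeroed, R_A and R_B appear in parallel from the tap: R_th = R_A‖R_B = (9.88 × 5.66)/15.54 = 3.60 kΩ.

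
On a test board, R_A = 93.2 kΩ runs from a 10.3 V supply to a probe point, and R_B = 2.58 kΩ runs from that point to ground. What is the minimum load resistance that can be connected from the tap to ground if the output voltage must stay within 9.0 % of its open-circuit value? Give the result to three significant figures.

Output resistance R_th = R_A‖R_B = (93.2 × 2.58)/95.78 = 2.511 kΩ.
The fractional drop is R_th/(R_th + R_L); requiring this ≤ 0.0900 gives R_L ≥ R_th(1/0.0900 − 1) = 2.511 × 10.11 = 25.4 kΩ.

R_L(min) ≈ 25.4 kΩ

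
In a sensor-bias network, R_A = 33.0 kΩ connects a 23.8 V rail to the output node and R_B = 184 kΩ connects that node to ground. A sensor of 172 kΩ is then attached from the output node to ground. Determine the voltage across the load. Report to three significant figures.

The load sits in parallel with R_B: R_B‖R_L = (184 × 172) / (184 + 172) = 88.90 kΩ.
V_out = 23.8 × 88.90 / (33.0 + 88.90) = 23.8 × 88.90/121.9 = 17.4 V.

V_out ≈ 17.4 V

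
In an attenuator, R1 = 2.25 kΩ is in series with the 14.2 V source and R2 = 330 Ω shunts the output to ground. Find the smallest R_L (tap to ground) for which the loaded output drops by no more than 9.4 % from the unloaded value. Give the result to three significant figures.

R_L(min) ≈ 2.77 kΩ

Output resistance R_th = R1‖R2 = (2250 × 330)/2580 = 287.8 Ω.
The fractional drop is R_th/(R_th + R_L); requiring this ≤ 0.0940 gives R_L ≥ R_th(1/0.0940 − 1) = 287.8 × 9.638 = 2.77 kΩ.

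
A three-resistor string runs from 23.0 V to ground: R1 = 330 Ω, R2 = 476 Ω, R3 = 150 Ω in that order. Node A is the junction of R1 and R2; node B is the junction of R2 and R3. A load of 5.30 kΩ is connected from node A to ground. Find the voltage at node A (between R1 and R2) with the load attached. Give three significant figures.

Below node A the series string R2+R3 = 626.0 Ω sits in parallel with the 5300 Ω load: 559.9 Ω.
V_A = 23.0 × 559.9/(330 + 559.9) = 14.5 V.

V ≈ 14.5 V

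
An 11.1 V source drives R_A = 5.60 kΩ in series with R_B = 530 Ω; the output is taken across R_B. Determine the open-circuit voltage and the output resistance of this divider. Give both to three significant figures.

V_th is the open-circuit tap voltage: 11.1 × 530/(5600 + 530) = 0.960 V.
With the supply zeroed, R_A and R_B appear in parallel from the tap: R_th = R_A‖R_B = (5600 × 530)/6130 = 484 Ω.

V_th = 0.960 V, R_th = 484 Ω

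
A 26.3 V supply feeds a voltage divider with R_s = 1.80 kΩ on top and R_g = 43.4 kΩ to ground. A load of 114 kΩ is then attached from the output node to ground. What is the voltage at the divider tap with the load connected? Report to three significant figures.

V_out ≈ 24.9 V

The load sits in parallel with R_g: R_g‖R_L = (43.4 × 114) / (43.4 + 114) = 31.43 kΩ.
V_out = 26.3 × 31.43 / (1.80 + 31.43) = 26.3 × 31.43/33.23 = 24.9 V.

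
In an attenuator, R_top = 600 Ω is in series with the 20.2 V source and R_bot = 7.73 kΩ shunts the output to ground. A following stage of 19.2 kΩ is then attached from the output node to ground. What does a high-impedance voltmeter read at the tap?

The load sits in parallel with R_bot: R_bot‖R_L = (7730 × 19200) / (7730 + 19200) = 5511 Ω.
V_out = 20.2 × 5511 / (600 + 5511) = 20.2 × 5511/6111 = 18.2 V.
(Unloaded it would have been 18.7 V.)

V_out ≈ 18.2 V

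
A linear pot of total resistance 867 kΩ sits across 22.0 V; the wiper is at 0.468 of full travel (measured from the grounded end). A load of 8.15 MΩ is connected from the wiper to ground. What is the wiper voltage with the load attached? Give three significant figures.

V ≈ 10.0 V

The wiper splits the pot into (1−α)R = 461.2 kΩ above and αR = 405.8 kΩ below.
Lower section ‖ load = 386.5 kΩ.
V_wiper = 22.0 × 386.5/(461.2 + 386.5) = 10.0 V.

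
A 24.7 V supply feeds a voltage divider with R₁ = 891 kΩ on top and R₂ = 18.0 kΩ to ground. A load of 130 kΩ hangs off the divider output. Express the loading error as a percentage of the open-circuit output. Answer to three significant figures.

Unloaded V = 24.7 × 18.0/909.0 = 0.48911 V.
Loaded: R₂‖R_L = 15.81 kΩ, giving V = 24.7 × 15.81/906.8 = 0.43066 V.
Drop = (0.48911 − 0.43066) / 0.48911 = 12.0 %.

12.0 %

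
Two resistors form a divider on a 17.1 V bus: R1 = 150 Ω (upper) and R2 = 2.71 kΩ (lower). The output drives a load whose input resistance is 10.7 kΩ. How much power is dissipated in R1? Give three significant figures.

Total resistance from the source is R1 + (R2‖R_L) = 2312 Ω, so I = 17.1/2312 Ω = 7.395 mA.
P = I²·R1 = (7.395 mA)² × 150 Ω = 8.20 mW.

P ≈ 8.20 mW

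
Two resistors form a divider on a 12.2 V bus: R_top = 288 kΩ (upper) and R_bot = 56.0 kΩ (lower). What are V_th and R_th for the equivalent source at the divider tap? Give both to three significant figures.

V_th = 1.99 V, R_th = 46.9 kΩ

V_th is the open-circuit tap voltage: 12.2 × 56.0/(288 + 56.0) = 1.99 V.
With the supply zeroed, R_top and R_bot appear in parallel from the tap: R_th = R_top‖R_bot = (288 × 56.0)/344.0 = 46.9 kΩ.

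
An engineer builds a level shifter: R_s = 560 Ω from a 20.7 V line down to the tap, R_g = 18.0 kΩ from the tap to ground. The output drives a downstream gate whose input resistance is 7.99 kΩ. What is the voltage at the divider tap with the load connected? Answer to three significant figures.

V_out ≈ 18.8 V

The load sits in parallel with R_g: R_g‖R_L = (18000 × 7990) / (18000 + 7990) = 5534 Ω.
V_out = 20.7 × 5534 / (560 + 5534) = 20.7 × 5534/6094 = 18.8 V.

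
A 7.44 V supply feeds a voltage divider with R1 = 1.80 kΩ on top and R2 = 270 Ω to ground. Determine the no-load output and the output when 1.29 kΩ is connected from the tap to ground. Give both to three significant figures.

Open-circuit: V = 7.44 × 270/(1800 + 270) = 0.970 V.
With the load, R2 becomes R2‖R_L = 223.3 Ω, so V = 7.44 × 223.3/2023 = 0.821 V.

Unloaded: 0.970 V; loaded: 0.821 V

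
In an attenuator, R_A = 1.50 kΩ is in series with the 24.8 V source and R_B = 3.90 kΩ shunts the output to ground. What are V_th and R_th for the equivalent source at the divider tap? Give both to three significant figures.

V_th = 17.9 V, R_th = 1.08 kΩ

V_th is the open-circuit tap voltage: 24.8 × 3.90/(1.50 + 3.90) = 17.9 V.
With the supply zeroed, R_A and R_B appear in parallel from the tap: R_th = R_A‖R_B = (1.50 × 3.90)/5.400 = 1.08 kΩ.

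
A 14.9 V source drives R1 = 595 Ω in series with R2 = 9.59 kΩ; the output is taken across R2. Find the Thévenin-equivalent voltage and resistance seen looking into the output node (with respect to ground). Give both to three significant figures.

V_th = 14.0 V, R_th = 560 Ω

V_th is the open-circuit tap voltage: 14.9 × 9590/(595 + 9590) = 14.0 V.
With the supply zeroed, R1 and R2 appear in parallel from the tap: R_th = R1‖R2 = (595 × 9590)/10180 = 560 Ω.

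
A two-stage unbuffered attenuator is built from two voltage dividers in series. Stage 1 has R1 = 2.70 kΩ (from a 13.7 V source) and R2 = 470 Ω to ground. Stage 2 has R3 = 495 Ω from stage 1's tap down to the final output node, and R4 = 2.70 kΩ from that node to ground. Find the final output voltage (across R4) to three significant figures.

Stage 2 presents R3+R4 = 3195 Ω as a load on stage 1's tap.
Stage 1's lower leg becomes R2‖(R3+R4) = 409.7 Ω, so V_mid = 13.7 × 409.7/3110 = 1.805 V.
Stage 2 is itself unloaded: V_out = V_mid × R4/(R3+R4) = 1.805 × 2700/3195 = 1.53 V.

V_out ≈ 1.53 V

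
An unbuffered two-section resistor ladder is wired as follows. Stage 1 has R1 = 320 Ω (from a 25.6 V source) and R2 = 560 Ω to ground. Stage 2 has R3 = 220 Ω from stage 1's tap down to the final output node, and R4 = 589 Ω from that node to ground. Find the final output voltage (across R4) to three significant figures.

Stage 2 presents R3+R4 = 809.0 Ω as a load on stage 1's tap.
Stage 1's lower leg becomes R2‖(R3+R4) = 330.9 Ω, so V_mid = 25.6 × 330.9/650.9 = 13.01 V.
Stage 2 is itself unloaded: V_out = V_mid × R4/(R3+R4) = 13.01 × 589/809.0 = 9.48 V.

V_out ≈ 9.48 V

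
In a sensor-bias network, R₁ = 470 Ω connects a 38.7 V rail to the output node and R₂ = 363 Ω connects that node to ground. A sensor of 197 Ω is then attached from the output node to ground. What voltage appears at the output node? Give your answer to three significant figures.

The load sits in parallel with R₂: R₂‖R_L = (363 × 197) / (363 + 197) = 127.7 Ω.
V_out = 38.7 × 127.7 / (470 + 127.7) = 38.7 × 127.7/597.7 = 8.27 V.
(Unloaded it would have been 16.9 V.)

V_out ≈ 8.27 V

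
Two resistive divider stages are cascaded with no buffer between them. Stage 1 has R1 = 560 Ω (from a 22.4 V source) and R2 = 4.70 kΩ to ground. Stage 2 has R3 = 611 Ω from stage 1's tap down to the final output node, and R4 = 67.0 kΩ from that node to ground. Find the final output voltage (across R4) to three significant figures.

Stage 2 presents R3+R4 = 67610 Ω as a load on stage 1's tap.
Stage 1's lower leg becomes R2‖(R3+R4) = 4395 Ω, so V_mid = 22.4 × 4395/4955 = 19.87 V.
Stage 2 is itself unloaded: V_out = V_mid × R4/(R3+R4) = 19.87 × 67000/67610 = 19.7 V.

V_out ≈ 19.7 V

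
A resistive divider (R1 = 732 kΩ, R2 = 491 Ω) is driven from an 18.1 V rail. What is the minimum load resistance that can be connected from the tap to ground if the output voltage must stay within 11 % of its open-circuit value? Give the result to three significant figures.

R_L(min) ≈ 3.97 kΩ

Output resistance R_th = R1‖R2 = (732000 × 491)/732500 = 490.7 Ω.
The fractional drop is R_th/(R_th + R_L); requiring this ≤ 0.110 gives R_L ≥ R_th(1/0.110 − 1) = 490.7 × 8.091 = 3.97 kΩ.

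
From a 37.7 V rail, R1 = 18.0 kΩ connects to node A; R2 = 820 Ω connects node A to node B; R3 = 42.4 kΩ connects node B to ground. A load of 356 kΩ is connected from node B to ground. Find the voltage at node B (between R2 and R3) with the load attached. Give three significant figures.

At node B, R3 is in parallel with the load: R3‖R_L = 37890 Ω.
Below node A the resistance is R2 + (R3‖R_L) = 38710 Ω, so V_A = 37.7 × 38710/56710 = 25.73 V.
Then V_B = V_A × (R3‖R_L)/(R2 + R3‖R_L) = 25.73 × 37890/38710 = 25.2 V.

V ≈ 25.2 V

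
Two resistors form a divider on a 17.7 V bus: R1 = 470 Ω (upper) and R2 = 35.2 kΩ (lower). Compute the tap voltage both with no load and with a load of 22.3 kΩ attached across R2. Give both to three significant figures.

Unloaded: 17.5 V; loaded: 17.1 V

Open-circuit: V = 17.7 × 35200/(470 + 35200) = 17.5 V.
With the load, R2 becomes R2‖R_L = 13650 Ω, so V = 17.7 × 13650/14120 = 17.1 V.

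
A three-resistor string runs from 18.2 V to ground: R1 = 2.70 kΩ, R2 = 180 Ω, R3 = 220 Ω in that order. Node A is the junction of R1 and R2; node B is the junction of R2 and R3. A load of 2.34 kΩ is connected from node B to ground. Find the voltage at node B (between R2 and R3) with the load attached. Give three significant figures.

V ≈ 1.19 V

At node B, R3 is in parallel with the load: R3‖R_L = 201.1 Ω.
Below node A the resistance is R2 + (R3‖R_L) = 381.1 Ω, so V_A = 18.2 × 381.1/3081 = 2.251 V.
Then V_B = V_A × (R3‖R_L)/(R2 + R3‖R_L) = 2.251 × 201.1/381.1 = 1.19 V.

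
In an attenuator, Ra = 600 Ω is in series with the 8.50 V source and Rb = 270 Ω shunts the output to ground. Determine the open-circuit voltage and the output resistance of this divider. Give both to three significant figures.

V_th is the open-circuit tap voltage: 8.50 × 270/(600 + 270) = 2.64 V.
With the supply zeroed, Ra and Rb appear in parallel from the tap: R_th = Ra‖Rb = (600 × 270)/870.0 = 186 Ω.

V_th = 2.64 V, R_th = 186 Ω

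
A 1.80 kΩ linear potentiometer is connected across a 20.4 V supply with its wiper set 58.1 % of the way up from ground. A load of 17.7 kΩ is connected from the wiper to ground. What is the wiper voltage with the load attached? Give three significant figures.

V ≈ 11.6 V

The wiper splits the pot into (1−α)R = 754.2 Ω above and αR = 1046 Ω below.
Lower section ‖ load = 987.5 Ω.
V_wiper = 20.4 × 987.5/(754.2 + 987.5) = 11.6 V.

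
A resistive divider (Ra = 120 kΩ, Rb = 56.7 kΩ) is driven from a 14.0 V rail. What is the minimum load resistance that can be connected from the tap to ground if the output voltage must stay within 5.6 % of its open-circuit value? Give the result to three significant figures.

Output resistance R_th = Ra‖Rb = (120 × 56.7)/176.7 = 38.51 kΩ.
The fractional drop is R_th/(R_th + R_L); requiring this ≤ 0.0560 gives R_L ≥ R_th(1/0.0560 − 1) = 38.51 × 16.86 = 649 kΩ.

R_L(min) ≈ 649 kΩ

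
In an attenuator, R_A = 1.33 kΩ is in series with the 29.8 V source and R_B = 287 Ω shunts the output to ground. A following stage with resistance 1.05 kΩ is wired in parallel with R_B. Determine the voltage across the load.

The load sits in parallel with R_B: R_B‖R_L = (287 × 1050) / (287 + 1050) = 225.4 Ω.
V_out = 29.8 × 225.4 / (1330 + 225.4) = 29.8 × 225.4/1555 = 4.32 V.

V_out ≈ 4.32 V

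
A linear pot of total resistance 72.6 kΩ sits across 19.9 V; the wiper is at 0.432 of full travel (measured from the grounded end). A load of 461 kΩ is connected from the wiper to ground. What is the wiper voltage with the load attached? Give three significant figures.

V ≈ 8.28 V

The wiper splits the pot into (1−α)R = 41.24 kΩ above and αR = 31.36 kΩ below.
Lower section ‖ load = 29.37 kΩ.
V_wiper = 19.9 × 29.37/(41.24 + 29.37) = 8.28 V.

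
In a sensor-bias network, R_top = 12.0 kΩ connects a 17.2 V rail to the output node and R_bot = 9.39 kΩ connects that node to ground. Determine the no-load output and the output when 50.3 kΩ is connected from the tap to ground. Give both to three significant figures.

Unloaded: 7.55 V; loaded: 6.83 V

Open-circuit: V = 17.2 × 9.39/(12.0 + 9.39) = 7.55 V.
With the load, R_bot becomes R_bot‖R_L = 7.913 kΩ, so V = 17.2 × 7.913/19.91 = 6.83 V.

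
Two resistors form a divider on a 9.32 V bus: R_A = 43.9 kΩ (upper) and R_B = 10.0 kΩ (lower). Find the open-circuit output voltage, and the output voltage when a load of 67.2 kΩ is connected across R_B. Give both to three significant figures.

Open-circuit: V = 9.32 × 10.0/(43.9 + 10.0) = 1.73 V.
With the load, R_B becomes R_B‖R_L = 8.705 kΩ, so V = 9.32 × 8.705/52.60 = 1.54 V.

Unloaded: 1.73 V; loaded: 1.54 V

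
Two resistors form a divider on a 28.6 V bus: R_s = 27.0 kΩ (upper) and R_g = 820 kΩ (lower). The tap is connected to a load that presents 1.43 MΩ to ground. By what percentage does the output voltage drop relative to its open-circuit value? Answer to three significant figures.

1.80 %

The divider's output (Thévenin) resistance is R_s‖R_g = 26.14 kΩ.
Fractional drop under load = R_th/(R_th + R_L) = 26.14 / (26.14 + 1430) = 0.01795.
So the output falls by 1.80 %.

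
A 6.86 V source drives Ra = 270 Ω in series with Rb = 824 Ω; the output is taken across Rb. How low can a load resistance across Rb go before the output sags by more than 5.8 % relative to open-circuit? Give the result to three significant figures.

Output resistance R_th = Ra‖Rb = (270 × 824)/1094 = 203.4 Ω.
The fractional drop is R_th/(R_th + R_L); requiring this ≤ 0.0580 gives R_L ≥ R_th(1/0.0580 − 1) = 203.4 × 16.24 = 3.30 kΩ.

R_L(min) ≈ 3.30 kΩ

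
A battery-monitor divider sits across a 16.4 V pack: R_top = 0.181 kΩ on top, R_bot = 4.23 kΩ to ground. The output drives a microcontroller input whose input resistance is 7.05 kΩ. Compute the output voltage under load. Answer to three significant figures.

V_out ≈ 15.3 V

The load sits in parallel with R_bot: R_bot‖R_L = (4230 × 7050) / (4230 + 7050) = 2644 Ω.
V_out = 16.4 × 2644 / (181 + 2644) = 16.4 × 2644/2825 = 15.3 V.
(Unloaded it would have been 15.7 V.)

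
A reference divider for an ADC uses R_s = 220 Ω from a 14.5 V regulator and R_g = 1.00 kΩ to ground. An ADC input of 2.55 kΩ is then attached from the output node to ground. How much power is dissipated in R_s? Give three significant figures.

P ≈ 52.5 mW

Total resistance from the source is R_s + (R_g‖R_L) = 938.3 Ω, so I = 14.5/938.3 Ω = 15.45 mA.
P = I²·R_s = (15.45 mA)² × 220 Ω = 52.5 mW.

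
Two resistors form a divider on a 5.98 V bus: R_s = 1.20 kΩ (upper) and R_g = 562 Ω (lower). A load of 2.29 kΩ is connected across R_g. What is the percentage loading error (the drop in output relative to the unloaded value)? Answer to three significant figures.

Unloaded V = 5.98 × 562/1762 = 1.9074 V.
Loaded: R_g‖R_L = 451.3 Ω, giving V = 5.98 × 451.3/1651 = 1.6342 V.
Drop = (1.9074 − 1.6342) / 1.9074 = 14.3 %.

14.3 %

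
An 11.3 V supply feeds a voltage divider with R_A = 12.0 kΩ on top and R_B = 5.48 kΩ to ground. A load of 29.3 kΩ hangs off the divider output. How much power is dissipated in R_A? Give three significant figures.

P ≈ 5.55 mW

Total resistance from the source is R_A + (R_B‖R_L) = 16.62 kΩ, so I = 11.3/16.62 kΩ = 0.6800 mA.
P = I²·R_A = (0.6800 mA)² × 12.0 kΩ = 5.55 mW.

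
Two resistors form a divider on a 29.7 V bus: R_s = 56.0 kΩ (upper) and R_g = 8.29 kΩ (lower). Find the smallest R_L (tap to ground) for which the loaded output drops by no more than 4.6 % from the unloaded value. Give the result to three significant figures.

Output resistance R_th = R_s‖R_g = (56.0 × 8.29)/64.29 = 7.221 kΩ.
The fractional drop is R_th/(R_th + R_L); requiring this ≤ 0.0460 gives R_L ≥ R_th(1/0.0460 − 1) = 7.221 × 20.74 = 150 kΩ.

R_L(min) ≈ 150 kΩ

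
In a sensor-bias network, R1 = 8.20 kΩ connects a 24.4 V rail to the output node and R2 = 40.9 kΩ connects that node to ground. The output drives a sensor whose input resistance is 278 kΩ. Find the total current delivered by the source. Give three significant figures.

I ≈ 0.556 mA

R2‖R_L = 35.65 kΩ, so the source sees R1 + R2‖R_L = 43.85 kΩ.
I = 24.4 V / 43.85 kΩ = 0.556 mA.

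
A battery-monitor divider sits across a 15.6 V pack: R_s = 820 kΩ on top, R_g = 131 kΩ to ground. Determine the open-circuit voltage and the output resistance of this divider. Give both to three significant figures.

V_th = 2.15 V, R_th = 113 kΩ

V_th is the open-circuit tap voltage: 15.6 × 131/(820 + 131) = 2.15 V.
With the supply zeroed, R_s and R_g appear in parallel from the tap: R_th = R_s‖R_g = (820 × 131)/951.0 = 113 kΩ.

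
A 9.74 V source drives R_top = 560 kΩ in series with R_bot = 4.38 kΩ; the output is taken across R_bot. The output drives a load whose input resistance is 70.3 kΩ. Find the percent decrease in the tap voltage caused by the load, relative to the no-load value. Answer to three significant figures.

The divider's output (Thévenin) resistance is R_top‖R_bot = 4.346 kΩ.
Fractional drop under load = R_th/(R_th + R_L) = 4.346 / (4.346 + 70.3) = 0.05822.
So the output falls by 5.82 %.

5.82 %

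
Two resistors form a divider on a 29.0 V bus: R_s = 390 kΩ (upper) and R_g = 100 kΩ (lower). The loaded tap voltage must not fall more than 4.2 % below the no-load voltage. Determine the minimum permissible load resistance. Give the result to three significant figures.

Output resistance R_th = R_s‖R_g = (390 × 100)/490.0 = 79.59 kΩ.
The fractional drop is R_th/(R_th + R_L); requiring this ≤ 0.0420 gives R_L ≥ R_th(1/0.0420 − 1) = 79.59 × 22.81 = 1.82 MΩ.

R_L(min) ≈ 1.82 MΩ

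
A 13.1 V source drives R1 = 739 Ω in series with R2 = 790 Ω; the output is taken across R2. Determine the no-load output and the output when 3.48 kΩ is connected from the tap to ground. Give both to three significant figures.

Unloaded: 6.77 V; loaded: 6.10 V

Open-circuit: V = 13.1 × 790/(739 + 790) = 6.77 V.
With the load, R2 becomes R2‖R_L = 643.8 Ω, so V = 13.1 × 643.8/1383 = 6.10 V.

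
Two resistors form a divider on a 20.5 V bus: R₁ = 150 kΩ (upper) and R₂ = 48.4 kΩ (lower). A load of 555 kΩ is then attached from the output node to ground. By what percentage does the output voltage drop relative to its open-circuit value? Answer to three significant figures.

6.19 %

The divider's output (Thévenin) resistance is R₁‖R₂ = 36.59 kΩ.
Fractional drop under load = R_th/(R_th + R_L) = 36.59 / (36.59 + 555) = 0.06185.
So the output falls by 6.19 %.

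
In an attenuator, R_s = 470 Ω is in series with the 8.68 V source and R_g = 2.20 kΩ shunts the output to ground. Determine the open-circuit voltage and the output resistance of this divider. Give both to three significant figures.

V_th is the open-circuit tap voltage: 8.68 × 2200/(470 + 2200) = 7.15 V.
With the supply zeroed, R_s and R_g appear in parallel from the tap: R_th = R_s‖R_g = (470 × 2200)/2670 = 387 Ω.

V_th = 7.15 V, R_th = 387 Ω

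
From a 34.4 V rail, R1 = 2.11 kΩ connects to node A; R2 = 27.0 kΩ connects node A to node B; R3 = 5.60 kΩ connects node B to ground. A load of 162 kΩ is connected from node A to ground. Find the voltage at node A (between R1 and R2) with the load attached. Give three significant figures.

Below node A the series string R2+R3 = 32.60 kΩ sits in parallel with the 162 kΩ load: 27.14 kΩ.
V_A = 34.4 × 27.14/(2.11 + 27.14) = 31.9 V.

V ≈ 31.9 V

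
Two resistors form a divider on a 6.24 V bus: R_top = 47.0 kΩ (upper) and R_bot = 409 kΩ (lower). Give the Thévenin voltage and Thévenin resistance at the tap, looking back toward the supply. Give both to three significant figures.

V_th is the open-circuit tap voltage: 6.24 × 409/(47.0 + 409) = 5.60 V.
With the supply zeroed, R_top and R_bot appear in parallel from the tap: R_th = R_top‖R_bot = (47.0 × 409)/456.0 = 42.2 kΩ.

V_th = 5.60 V, R_th = 42.2 kΩ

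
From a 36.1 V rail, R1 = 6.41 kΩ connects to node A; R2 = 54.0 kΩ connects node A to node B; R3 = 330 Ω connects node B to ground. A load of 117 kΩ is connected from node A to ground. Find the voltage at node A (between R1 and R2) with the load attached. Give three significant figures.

V ≈ 30.8 V

Below node A the series string R2+R3 = 54330 Ω sits in parallel with the 117000 Ω load: 37100 Ω.
V_A = 36.1 × 37100/(6410 + 37100) = 30.8 V.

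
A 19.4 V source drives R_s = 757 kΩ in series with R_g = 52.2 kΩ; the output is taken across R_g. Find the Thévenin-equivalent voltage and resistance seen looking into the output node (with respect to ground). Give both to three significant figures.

V_th is the open-circuit tap voltage: 19.4 × 52.2/(757 + 52.2) = 1.25 V.
With the supply zeroed, R_s and R_g appear in parallel from the tap: R_th = R_s‖R_g = (757 × 52.2)/809.2 = 48.8 kΩ.

V_th = 1.25 V, R_th = 48.8 kΩ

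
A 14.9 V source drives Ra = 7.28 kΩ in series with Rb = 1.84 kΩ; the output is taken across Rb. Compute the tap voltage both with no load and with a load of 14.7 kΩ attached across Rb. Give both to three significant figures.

Unloaded: 3.01 V; loaded: 2.73 V

Open-circuit: V = 14.9 × 1.84/(7.28 + 1.84) = 3.01 V.
With the load, Rb becomes Rb‖R_L = 1.635 kΩ, so V = 14.9 × 1.635/8.915 = 2.73 V.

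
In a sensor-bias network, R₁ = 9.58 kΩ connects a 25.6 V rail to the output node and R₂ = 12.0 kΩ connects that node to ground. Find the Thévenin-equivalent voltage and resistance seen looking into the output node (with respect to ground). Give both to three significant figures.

V_th = 14.2 V, R_th = 5.33 kΩ

V_th is the open-circuit tap voltage: 25.6 × 12.0/(9.58 + 12.0) = 14.2 V.
With the supply zeroed, R₁ and R₂ appear in parallel from the tap: R_th = R₁‖R₂ = (9.58 × 12.0)/21.58 = 5.33 kΩ.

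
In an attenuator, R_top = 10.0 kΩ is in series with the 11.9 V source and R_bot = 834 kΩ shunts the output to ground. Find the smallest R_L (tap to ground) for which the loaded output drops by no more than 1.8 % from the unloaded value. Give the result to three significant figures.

R_L(min) ≈ 539 kΩ

Output resistance R_th = R_top‖R_bot = (10.0 × 834)/844.0 = 9.882 kΩ.
The fractional drop is R_th/(R_th + R_L); requiring this ≤ 0.0180 gives R_L ≥ R_th(1/0.0180 − 1) = 9.882 × 54.56 = 539 kΩ.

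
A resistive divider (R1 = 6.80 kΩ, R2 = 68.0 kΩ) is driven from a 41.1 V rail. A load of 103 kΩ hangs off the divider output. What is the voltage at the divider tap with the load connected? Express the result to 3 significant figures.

The load sits in parallel with R2: R2‖R_L = (68.0 × 103) / (68.0 + 103) = 40.96 kΩ.
V_out = 41.1 × 40.96 / (6.80 + 40.96) = 41.1 × 40.96/47.76 = 35.2 V.

V_out ≈ 35.2 V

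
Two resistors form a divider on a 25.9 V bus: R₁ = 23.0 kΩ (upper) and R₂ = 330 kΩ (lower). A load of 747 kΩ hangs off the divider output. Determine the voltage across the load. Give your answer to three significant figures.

The load sits in parallel with R₂: R₂‖R_L = (330 × 747) / (330 + 747) = 228.9 kΩ.
V_out = 25.9 × 228.9 / (23.0 + 228.9) = 25.9 × 228.9/251.9 = 23.5 V.

V_out ≈ 23.5 V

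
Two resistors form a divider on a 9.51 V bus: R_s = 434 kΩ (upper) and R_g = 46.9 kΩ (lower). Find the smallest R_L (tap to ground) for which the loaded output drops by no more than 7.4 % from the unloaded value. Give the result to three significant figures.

Output resistance R_th = R_s‖R_g = (434 × 46.9)/480.9 = 42.33 kΩ.
The fractional drop is R_th/(R_th + R_L); requiring this ≤ 0.0740 gives R_L ≥ R_th(1/0.0740 − 1) = 42.33 × 12.51 = 530 kΩ.

R_L(min) ≈ 530 kΩ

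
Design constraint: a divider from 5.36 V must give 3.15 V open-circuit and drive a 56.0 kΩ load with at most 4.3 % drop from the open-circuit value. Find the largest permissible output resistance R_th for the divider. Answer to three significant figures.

Loading drop = R_th/(R_th + R_L) ≤ 0.0430, so R_th ≤ R_L · ε/(1−ε) = 56.0 kΩ × 0.0430/0.9570 = 2.52 kΩ.
(Any R1, R2 with R2/(R1+R2) = 0.588 and R1‖R2 ≤ 2.52 kΩ will meet the spec.)

R_th ≤ 2.52 kΩ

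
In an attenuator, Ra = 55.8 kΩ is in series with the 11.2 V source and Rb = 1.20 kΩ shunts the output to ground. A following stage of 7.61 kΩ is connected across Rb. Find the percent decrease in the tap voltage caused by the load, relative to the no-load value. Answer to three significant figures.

13.4 %

Unloaded V = 11.2 × 1.20/57.00 = 0.23579 V.
Loaded: Rb‖R_L = 1.037 kΩ, giving V = 11.2 × 1.037/56.84 = 0.20426 V.
Drop = (0.23579 − 0.20426) / 0.23579 = 13.4 %.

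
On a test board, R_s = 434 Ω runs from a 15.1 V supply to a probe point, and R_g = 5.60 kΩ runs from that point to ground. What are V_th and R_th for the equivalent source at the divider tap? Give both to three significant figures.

V_th = 14.0 V, R_th = 403 Ω

V_th is the open-circuit tap voltage: 15.1 × 5600/(434 + 5600) = 14.0 V.
With the supply zeroed, R_s and R_g appear in parallel from the tap: R_th = R_s‖R_g = (434 × 5600)/6034 = 403 Ω.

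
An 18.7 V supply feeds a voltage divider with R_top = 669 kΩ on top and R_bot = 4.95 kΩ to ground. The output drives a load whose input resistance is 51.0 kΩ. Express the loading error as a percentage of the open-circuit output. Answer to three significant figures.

Unloaded V = 18.7 × 4.95/674.0 = 0.13735 V.
Loaded: R_bot‖R_L = 4.512 kΩ, giving V = 18.7 × 4.512/673.5 = 0.12528 V.
Drop = (0.13735 − 0.12528) / 0.13735 = 8.79 %.

8.79 %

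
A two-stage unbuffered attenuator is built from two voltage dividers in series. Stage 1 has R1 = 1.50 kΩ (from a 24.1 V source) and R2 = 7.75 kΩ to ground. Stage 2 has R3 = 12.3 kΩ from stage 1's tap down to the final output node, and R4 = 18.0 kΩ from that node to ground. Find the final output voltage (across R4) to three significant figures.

Stage 2 presents R3+R4 = 30.30 kΩ as a load on stage 1's tap.
Stage 1's lower leg becomes R2‖(R3+R4) = 6.171 kΩ, so V_mid = 24.1 × 6.171/7.671 = 19.39 V.
Stage 2 is itself unloaded: V_out = V_mid × R4/(R3+R4) = 19.39 × 18.0/30.30 = 11.5 V.

V_out ≈ 11.5 V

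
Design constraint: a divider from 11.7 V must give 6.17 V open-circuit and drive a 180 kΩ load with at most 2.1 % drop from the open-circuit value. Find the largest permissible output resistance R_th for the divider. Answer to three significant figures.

Loading drop = R_th/(R_th + R_L) ≤ 0.0210, so R_th ≤ R_L · ε/(1−ε) = 180 kΩ × 0.0210/0.9790 = 3.86 kΩ.
(Any R1, R2 with R2/(R1+R2) = 0.527 and R1‖R2 ≤ 3.86 kΩ will meet the spec.)

R_th ≤ 3.86 kΩ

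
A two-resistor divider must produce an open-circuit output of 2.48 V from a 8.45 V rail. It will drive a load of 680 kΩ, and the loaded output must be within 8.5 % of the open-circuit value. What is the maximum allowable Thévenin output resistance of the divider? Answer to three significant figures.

Loading drop = R_th/(R_th + R_L) ≤ 0.0850, so R_th ≤ R_L · ε/(1−ε) = 680 kΩ × 0.0850/0.9150 = 63.2 kΩ.
(Any R1, R2 with R2/(R1+R2) = 0.293 and R1‖R2 ≤ 63.2 kΩ will meet the spec.)

R_th ≤ 63.2 kΩ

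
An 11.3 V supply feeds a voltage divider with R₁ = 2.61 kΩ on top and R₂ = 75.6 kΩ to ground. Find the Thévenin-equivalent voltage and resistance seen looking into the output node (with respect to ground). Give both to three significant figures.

V_th = 10.9 V, R_th = 2.52 kΩ

V_th is the open-circuit tap voltage: 11.3 × 75.6/(2.61 + 75.6) = 10.9 V.
With the supply zeroed, R₁ and R₂ appear in parallel from the tap: R_th = R₁‖R₂ = (2.61 × 75.6)/78.21 = 2.52 kΩ.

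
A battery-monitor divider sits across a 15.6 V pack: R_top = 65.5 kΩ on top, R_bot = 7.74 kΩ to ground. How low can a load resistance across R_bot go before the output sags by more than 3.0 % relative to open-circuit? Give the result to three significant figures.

Output resistance R_th = R_top‖R_bot = (65.5 × 7.74)/73.24 = 6.922 kΩ.
The fractional drop is R_th/(R_th + R_L); requiring this ≤ 0.0300 gives R_L ≥ R_th(1/0.0300 − 1) = 6.922 × 32.33 = 224 kΩ.

R_L(min) ≈ 224 kΩ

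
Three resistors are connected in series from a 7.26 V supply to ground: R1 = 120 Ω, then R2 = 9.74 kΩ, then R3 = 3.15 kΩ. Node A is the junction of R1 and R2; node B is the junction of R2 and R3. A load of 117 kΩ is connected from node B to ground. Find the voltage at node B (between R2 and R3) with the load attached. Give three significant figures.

V ≈ 1.72 V

At node B, R3 is in parallel with the load: R3‖R_L = 3067 Ω.
Below node A the resistance is R2 + (R3‖R_L) = 12810 Ω, so V_A = 7.26 × 12810/12930 = 7.193 V.
Then V_B = V_A × (R3‖R_L)/(R2 + R3‖R_L) = 7.193 × 3067/12810 = 1.72 V.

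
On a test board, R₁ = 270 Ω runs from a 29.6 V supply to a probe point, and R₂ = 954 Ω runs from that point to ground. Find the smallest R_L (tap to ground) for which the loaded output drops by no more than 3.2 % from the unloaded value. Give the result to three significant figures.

Output resistance R_th = R₁‖R₂ = (270 × 954)/1224 = 210.4 Ω.
The fractional drop is R_th/(R_th + R_L); requiring this ≤ 0.0320 gives R_L ≥ R_th(1/0.0320 − 1) = 210.4 × 30.25 = 6.37 kΩ.

R_L(min) ≈ 6.37 kΩ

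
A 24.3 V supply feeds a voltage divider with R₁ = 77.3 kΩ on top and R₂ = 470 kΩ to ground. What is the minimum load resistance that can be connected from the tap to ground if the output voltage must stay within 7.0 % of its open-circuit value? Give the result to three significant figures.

Output resistance R_th = R₁‖R₂ = (77.3 × 470)/547.3 = 66.38 kΩ.
The fractional drop is R_th/(R_th + R_L); requiring this ≤ 0.0700 gives R_L ≥ R_th(1/0.0700 − 1) = 66.38 × 13.29 = 882 kΩ.

R_L(min) ≈ 882 kΩ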